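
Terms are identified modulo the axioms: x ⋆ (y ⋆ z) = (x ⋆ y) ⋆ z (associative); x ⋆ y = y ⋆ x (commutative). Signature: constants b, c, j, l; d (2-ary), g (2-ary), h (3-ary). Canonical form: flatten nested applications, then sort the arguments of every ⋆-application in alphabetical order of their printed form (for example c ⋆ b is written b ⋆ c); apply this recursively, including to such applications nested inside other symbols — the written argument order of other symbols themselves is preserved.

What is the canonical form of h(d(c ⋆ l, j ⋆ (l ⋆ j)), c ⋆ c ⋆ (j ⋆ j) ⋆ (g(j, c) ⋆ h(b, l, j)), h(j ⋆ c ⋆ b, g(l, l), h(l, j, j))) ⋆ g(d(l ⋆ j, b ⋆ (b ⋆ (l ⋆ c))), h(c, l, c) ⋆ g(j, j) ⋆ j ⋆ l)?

Answer: g(d(j ⋆ l, b ⋆ b ⋆ c ⋆ l), g(j, j) ⋆ h(c, l, c) ⋆ j ⋆ l) ⋆ h(d(c ⋆ l, j ⋆ j ⋆ l), c ⋆ c ⋆ g(j, c) ⋆ h(b, l, j) ⋆ j ⋆ j, h(b ⋆ c ⋆ j, g(l, l), h(l, j, j)))

Derivation:
Canonicalize subterm:  h(d(c ⋆ l, j ⋆ (l ⋆ j)), c ⋆ c ⋆ (j ⋆ j) ⋆ (g(j, c) ⋆ h(b, l, j)), h(j ⋆ c ⋆ b, g(l, l), h(l, j, j)))  →  h(d(c ⋆ l, j ⋆ j ⋆ l), c ⋆ c ⋆ g(j, c) ⋆ h(b, l, j) ⋆ j ⋆ j, h(b ⋆ c ⋆ j, g(l, l), h(l, j, j)))
Canonicalize subterm:  g(d(l ⋆ j, b ⋆ (b ⋆ (l ⋆ c))), h(c, l, c) ⋆ g(j, j) ⋆ j ⋆ l)  →  g(d(j ⋆ l, b ⋆ b ⋆ c ⋆ l), g(j, j) ⋆ h(c, l, c) ⋆ j ⋆ l)
Order the arguments:  g(d(j ⋆ l, b ⋆ b ⋆ c ⋆ l), g(j, j) ⋆ h(c, l, c) ⋆ j ⋆ l) ⋆ h(d(c ⋆ l, j ⋆ j ⋆ l), c ⋆ c ⋆ g(j, c) ⋆ h(b, l, j) ⋆ j ⋆ j, h(b ⋆ c ⋆ j, g(l, l), h(l, j, j)))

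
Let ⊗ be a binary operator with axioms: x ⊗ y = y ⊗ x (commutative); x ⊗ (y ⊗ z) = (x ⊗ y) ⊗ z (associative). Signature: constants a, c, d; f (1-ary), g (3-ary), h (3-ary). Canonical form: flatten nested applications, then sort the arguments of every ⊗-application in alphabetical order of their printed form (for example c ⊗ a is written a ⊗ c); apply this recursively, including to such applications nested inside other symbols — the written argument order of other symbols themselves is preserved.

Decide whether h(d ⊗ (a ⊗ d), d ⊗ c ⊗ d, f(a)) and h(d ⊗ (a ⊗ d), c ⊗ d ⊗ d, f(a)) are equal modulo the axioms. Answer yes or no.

Left:  h(d ⊗ (a ⊗ d), d ⊗ c ⊗ d, f(a))
  Work inside:  d ⊗ (a ⊗ d)
  Un-nest:  d ⊗ a ⊗ d
  Sort:  a ⊗ d ⊗ d
  Rebuild:  h(a ⊗ d ⊗ d, c ⊗ d ⊗ d, f(a))
Right:  h(d ⊗ (a ⊗ d), c ⊗ d ⊗ d, f(a))
  Focus inside:  d ⊗ (a ⊗ d)
  Un-nest:  d ⊗ a ⊗ d
  Sort:  a ⊗ d ⊗ d
  Reassemble:  h(a ⊗ d ⊗ d, c ⊗ d ⊗ d, f(a))

Answer: yes — both canonical forms are h(a ⊗ d ⊗ d, c ⊗ d ⊗ d, f(a))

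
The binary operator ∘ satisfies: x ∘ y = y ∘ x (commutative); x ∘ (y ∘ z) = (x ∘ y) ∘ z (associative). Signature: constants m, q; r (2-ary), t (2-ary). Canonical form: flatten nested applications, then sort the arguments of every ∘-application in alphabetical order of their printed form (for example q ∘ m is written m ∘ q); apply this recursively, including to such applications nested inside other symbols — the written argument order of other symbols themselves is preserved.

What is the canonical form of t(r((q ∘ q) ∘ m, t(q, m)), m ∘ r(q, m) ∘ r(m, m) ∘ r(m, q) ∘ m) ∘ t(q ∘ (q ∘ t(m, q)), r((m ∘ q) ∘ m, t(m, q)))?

Simplify inside:  t(r((q ∘ q) ∘ m, t(q, m)), m ∘ r(q, m) ∘ r(m, m) ∘ r(m, q) ∘ m)  →  t(r(m ∘ q ∘ q, t(q, m)), m ∘ m ∘ r(m, m) ∘ r(m, q) ∘ r(q, m))
Simplify inside:  t(q ∘ (q ∘ t(m, q)), r((m ∘ q) ∘ m, t(m, q)))  →  t(q ∘ q ∘ t(m, q), r(m ∘ m ∘ q, t(m, q)))
Sort arguments:  t(q ∘ q ∘ t(m, q), r(m ∘ m ∘ q, t(m, q))) ∘ t(r(m ∘ q ∘ q, t(q, m)), m ∘ m ∘ r(m, m) ∘ r(m, q) ∘ r(q, m))

Answer: t(q ∘ q ∘ t(m, q), r(m ∘ m ∘ q, t(m, q))) ∘ t(r(m ∘ q ∘ q, t(q, m)), m ∘ m ∘ r(m, m) ∘ r(m, q) ∘ r(q, m))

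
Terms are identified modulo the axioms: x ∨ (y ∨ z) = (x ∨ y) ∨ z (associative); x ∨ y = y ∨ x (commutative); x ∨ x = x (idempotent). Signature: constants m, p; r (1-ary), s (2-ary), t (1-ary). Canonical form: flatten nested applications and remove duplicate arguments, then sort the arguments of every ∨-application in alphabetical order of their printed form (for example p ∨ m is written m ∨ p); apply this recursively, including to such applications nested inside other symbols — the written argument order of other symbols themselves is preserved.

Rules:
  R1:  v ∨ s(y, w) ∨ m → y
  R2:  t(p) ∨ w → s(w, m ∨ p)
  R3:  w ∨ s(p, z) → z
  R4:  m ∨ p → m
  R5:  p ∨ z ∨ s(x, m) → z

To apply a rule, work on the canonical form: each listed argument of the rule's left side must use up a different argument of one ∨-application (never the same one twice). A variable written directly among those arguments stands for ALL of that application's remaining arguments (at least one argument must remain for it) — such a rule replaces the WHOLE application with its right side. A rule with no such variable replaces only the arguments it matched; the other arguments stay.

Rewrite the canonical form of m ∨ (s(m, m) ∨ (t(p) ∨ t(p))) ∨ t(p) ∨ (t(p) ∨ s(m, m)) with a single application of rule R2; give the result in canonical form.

Canonical form:  m ∨ s(m, m) ∨ t(p)
Match R2:  consume t(p);  w := m ∨ s(m, m)
Every leftover argument binds to the variable; the entire application is replaced.
Result:  s(m ∨ s(m, m), m ∨ p)

Answer: s(m ∨ s(m, m), m ∨ p)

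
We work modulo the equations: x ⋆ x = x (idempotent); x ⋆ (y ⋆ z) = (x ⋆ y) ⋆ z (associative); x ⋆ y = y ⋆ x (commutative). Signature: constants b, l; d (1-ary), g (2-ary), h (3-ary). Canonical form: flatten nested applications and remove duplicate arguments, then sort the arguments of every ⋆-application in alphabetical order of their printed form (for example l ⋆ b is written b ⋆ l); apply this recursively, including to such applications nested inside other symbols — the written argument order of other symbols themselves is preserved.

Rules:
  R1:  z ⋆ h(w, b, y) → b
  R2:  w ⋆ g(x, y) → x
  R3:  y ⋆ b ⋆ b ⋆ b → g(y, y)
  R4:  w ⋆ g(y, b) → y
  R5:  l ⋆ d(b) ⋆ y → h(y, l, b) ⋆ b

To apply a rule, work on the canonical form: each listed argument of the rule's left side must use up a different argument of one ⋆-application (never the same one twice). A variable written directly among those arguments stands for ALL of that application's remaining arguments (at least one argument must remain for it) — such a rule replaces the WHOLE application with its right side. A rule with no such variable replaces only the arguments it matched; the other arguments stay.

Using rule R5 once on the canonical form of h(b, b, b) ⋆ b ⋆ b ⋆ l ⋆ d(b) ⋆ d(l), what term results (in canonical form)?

Answer: b ⋆ h(b ⋆ d(l) ⋆ h(b, b, b), l, b)

Derivation:
Canonical form:  b ⋆ d(b) ⋆ d(l) ⋆ h(b, b, b) ⋆ l
Apply R5:  consuming d(b), l;  y := b ⋆ d(l) ⋆ h(b, b, b)
Every leftover argument binds to the variable; the entire application is replaced.
Result:  b ⋆ h(b ⋆ d(l) ⋆ h(b, b, b), l, b)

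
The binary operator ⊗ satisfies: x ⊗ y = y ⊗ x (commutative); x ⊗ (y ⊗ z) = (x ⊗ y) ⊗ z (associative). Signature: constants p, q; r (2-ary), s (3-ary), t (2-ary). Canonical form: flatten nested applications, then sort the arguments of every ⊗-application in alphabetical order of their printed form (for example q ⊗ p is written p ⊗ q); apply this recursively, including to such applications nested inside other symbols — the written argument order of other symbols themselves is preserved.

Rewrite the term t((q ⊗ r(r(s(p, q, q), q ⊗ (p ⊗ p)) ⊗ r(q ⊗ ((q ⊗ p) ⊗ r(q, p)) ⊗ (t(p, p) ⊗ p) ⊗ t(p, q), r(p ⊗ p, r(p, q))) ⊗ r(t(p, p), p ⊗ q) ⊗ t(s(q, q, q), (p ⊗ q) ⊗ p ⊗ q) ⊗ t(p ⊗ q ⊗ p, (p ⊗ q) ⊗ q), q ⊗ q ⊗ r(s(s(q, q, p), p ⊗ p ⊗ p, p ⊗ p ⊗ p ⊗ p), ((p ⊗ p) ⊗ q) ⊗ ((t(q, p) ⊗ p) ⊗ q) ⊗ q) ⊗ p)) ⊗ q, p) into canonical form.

Focus inside:  (q ⊗ r(r(s(p, q, q), q ⊗ (p ⊗ p)) ⊗ r(q ⊗ ((q ⊗ p) ⊗ r(q, p)) ⊗ (t(p, p) ⊗ p) ⊗ t(p, q), r(p ⊗ p, r(p, q))) ⊗ r(t(p, p), p ⊗ q) ⊗ t(s(q, q, q), (p ⊗ q) ⊗ p ⊗ q) ⊗ t(p ⊗ q ⊗ p, (p ⊗ q) ⊗ q), q ⊗ q ⊗ r(s(s(q, q, p), p ⊗ p ⊗ p, p ⊗ p ⊗ p ⊗ p), ((p ⊗ p) ⊗ q) ⊗ ((t(q, p) ⊗ p) ⊗ q) ⊗ q) ⊗ p)) ⊗ q
Merge nested applications:  q ⊗ r(r(s(p, q, q), q ⊗ (p ⊗ p)) ⊗ r(q ⊗ ((q ⊗ p) ⊗ r(q, p)) ⊗ (t(p, p) ⊗ p) ⊗ t(p, q), r(p ⊗ p, r(p, q))) ⊗ r(t(p, p), p ⊗ q) ⊗ t(s(q, q, q), (p ⊗ q) ⊗ p ⊗ q) ⊗ t(p ⊗ q ⊗ p, (p ⊗ q) ⊗ q), q ⊗ q ⊗ r(s(s(q, q, p), p ⊗ p ⊗ p, p ⊗ p ⊗ p ⊗ p), ((p ⊗ p) ⊗ q) ⊗ ((t(q, p) ⊗ p) ⊗ q) ⊗ q) ⊗ p) ⊗ q
Canonicalize subterm:  r(r(s(p, q, q), q ⊗ (p ⊗ p)) ⊗ r(q ⊗ ((q ⊗ p) ⊗ r(q, p)) ⊗ (t(p, p) ⊗ p) ⊗ t(p, q), r(p ⊗ p, r(p, q))) ⊗ r(t(p, p), p ⊗ q) ⊗ t(s(q, q, q), (p ⊗ q) ⊗ p ⊗ q) ⊗ t(p ⊗ q ⊗ p, (p ⊗ q) ⊗ q), q ⊗ q ⊗ r(s(s(q, q, p), p ⊗ p ⊗ p, p ⊗ p ⊗ p ⊗ p), ((p ⊗ p) ⊗ q) ⊗ ((t(q, p) ⊗ p) ⊗ q) ⊗ q) ⊗ p)  →  r(r(p ⊗ p ⊗ q ⊗ q ⊗ r(q, p) ⊗ t(p, p) ⊗ t(p, q), r(p ⊗ p, r(p, q))) ⊗ r(s(p, q, q), p ⊗ p ⊗ q) ⊗ r(t(p, p), p ⊗ q) ⊗ t(p ⊗ p ⊗ q, p ⊗ q ⊗ q) ⊗ t(s(q, q, q), p ⊗ p ⊗ q ⊗ q), p ⊗ q ⊗ q ⊗ r(s(s(q, q, p), p ⊗ p ⊗ p, p ⊗ p ⊗ p ⊗ p), p ⊗ p ⊗ p ⊗ q ⊗ q ⊗ q ⊗ t(q, p)))
Sort:  q ⊗ q ⊗ r(r(p ⊗ p ⊗ q ⊗ q ⊗ r(q, p) ⊗ t(p, p) ⊗ t(p, q), r(p ⊗ p, r(p, q))) ⊗ r(s(p, q, q), p ⊗ p ⊗ q) ⊗ r(t(p, p), p ⊗ q) ⊗ t(p ⊗ p ⊗ q, p ⊗ q ⊗ q) ⊗ t(s(q, q, q), p ⊗ p ⊗ q ⊗ q), p ⊗ q ⊗ q ⊗ r(s(s(q, q, p), p ⊗ p ⊗ p, p ⊗ p ⊗ p ⊗ p), p ⊗ p ⊗ p ⊗ q ⊗ q ⊗ q ⊗ t(q, p)))
Reassemble:  t(q ⊗ q ⊗ r(r(p ⊗ p ⊗ q ⊗ q ⊗ r(q, p) ⊗ t(p, p) ⊗ t(p, q), r(p ⊗ p, r(p, q))) ⊗ r(s(p, q, q), p ⊗ p ⊗ q) ⊗ r(t(p, p), p ⊗ q) ⊗ t(p ⊗ p ⊗ q, p ⊗ q ⊗ q) ⊗ t(s(q, q, q), p ⊗ p ⊗ q ⊗ q), p ⊗ q ⊗ q ⊗ r(s(s(q, q, p), p ⊗ p ⊗ p, p ⊗ p ⊗ p ⊗ p), p ⊗ p ⊗ p ⊗ q ⊗ q ⊗ q ⊗ t(q, p))), p)

Answer: t(q ⊗ q ⊗ r(r(p ⊗ p ⊗ q ⊗ q ⊗ r(q, p) ⊗ t(p, p) ⊗ t(p, q), r(p ⊗ p, r(p, q))) ⊗ r(s(p, q, q), p ⊗ p ⊗ q) ⊗ r(t(p, p), p ⊗ q) ⊗ t(p ⊗ p ⊗ q, p ⊗ q ⊗ q) ⊗ t(s(q, q, q), p ⊗ p ⊗ q ⊗ q), p ⊗ q ⊗ q ⊗ r(s(s(q, q, p), p ⊗ p ⊗ p, p ⊗ p ⊗ p ⊗ p), p ⊗ p ⊗ p ⊗ q ⊗ q ⊗ q ⊗ t(q, p))), p)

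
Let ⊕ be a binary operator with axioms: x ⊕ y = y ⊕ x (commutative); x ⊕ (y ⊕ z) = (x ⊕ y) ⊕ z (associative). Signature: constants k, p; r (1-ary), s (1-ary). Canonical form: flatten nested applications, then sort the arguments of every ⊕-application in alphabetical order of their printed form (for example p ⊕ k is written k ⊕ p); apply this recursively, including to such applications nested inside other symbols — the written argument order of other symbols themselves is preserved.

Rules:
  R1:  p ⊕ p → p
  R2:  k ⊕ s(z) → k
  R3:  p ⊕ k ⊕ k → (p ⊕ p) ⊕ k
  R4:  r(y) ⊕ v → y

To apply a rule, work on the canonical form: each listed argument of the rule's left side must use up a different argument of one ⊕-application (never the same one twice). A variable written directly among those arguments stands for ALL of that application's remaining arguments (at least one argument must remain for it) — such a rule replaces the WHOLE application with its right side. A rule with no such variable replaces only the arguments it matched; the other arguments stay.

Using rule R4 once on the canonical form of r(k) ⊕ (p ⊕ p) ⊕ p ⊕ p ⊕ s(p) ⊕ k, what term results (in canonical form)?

Canonical form:  k ⊕ p ⊕ p ⊕ p ⊕ p ⊕ r(k) ⊕ s(p)
Apply R4:  consuming r(k);  v := k ⊕ p ⊕ p ⊕ p ⊕ p ⊕ s(p), y := k
Every leftover argument binds to the variable; the entire application is replaced.
New term:  k

Answer: k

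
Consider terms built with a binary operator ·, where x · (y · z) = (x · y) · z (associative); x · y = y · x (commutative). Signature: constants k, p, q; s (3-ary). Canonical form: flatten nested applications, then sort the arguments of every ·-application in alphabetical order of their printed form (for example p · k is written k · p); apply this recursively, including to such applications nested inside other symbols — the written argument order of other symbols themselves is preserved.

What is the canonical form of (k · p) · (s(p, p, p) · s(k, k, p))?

Answer: k · p · s(k, k, p) · s(p, p, p)

Derivation:
Flatten:  k · p · s(p, p, p) · s(k, k, p)
Sort arguments:  k · p · s(k, k, p) · s(p, p, p)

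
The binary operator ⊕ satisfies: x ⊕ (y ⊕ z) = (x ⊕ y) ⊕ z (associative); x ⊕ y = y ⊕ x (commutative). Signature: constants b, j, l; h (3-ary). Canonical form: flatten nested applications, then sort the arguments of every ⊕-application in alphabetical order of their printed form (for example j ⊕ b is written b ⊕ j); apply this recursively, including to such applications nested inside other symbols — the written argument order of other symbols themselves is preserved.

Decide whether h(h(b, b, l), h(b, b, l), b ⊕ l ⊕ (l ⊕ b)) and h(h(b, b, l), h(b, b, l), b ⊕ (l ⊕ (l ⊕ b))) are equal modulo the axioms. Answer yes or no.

Left:  h(h(b, b, l), h(b, b, l), b ⊕ l ⊕ (l ⊕ b))
  Focus inside:  b ⊕ l ⊕ (l ⊕ b)
  Un-nest:  b ⊕ l ⊕ l ⊕ b
  Sort arguments:  b ⊕ b ⊕ l ⊕ l
  Put back:  h(h(b, b, l), h(b, b, l), b ⊕ b ⊕ l ⊕ l)
Right:  h(h(b, b, l), h(b, b, l), b ⊕ (l ⊕ (l ⊕ b)))
  Work inside:  b ⊕ (l ⊕ (l ⊕ b))
  Un-nest:  b ⊕ l ⊕ l ⊕ b
  Sort:  b ⊕ b ⊕ l ⊕ l
  Put back:  h(h(b, b, l), h(b, b, l), b ⊕ b ⊕ l ⊕ l)

Answer: yes — both canonical forms are h(h(b, b, l), h(b, b, l), b ⊕ b ⊕ l ⊕ l)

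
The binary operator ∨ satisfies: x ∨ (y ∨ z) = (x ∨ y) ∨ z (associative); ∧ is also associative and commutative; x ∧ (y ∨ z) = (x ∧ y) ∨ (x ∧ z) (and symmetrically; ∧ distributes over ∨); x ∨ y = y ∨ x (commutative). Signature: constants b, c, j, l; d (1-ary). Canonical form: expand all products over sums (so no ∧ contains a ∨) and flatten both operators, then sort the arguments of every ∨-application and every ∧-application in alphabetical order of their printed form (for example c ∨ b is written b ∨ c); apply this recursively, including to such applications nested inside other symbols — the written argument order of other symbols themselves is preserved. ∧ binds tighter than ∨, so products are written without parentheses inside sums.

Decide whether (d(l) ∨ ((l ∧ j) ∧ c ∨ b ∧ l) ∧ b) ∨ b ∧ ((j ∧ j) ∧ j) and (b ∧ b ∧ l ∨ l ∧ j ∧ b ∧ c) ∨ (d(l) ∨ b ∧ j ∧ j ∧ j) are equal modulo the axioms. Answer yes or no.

Answer: yes — both canonical forms are b ∧ b ∧ l ∨ b ∧ c ∧ j ∧ l ∨ b ∧ j ∧ j ∧ j ∨ d(l)

Derivation:
Left:  (d(l) ∨ ((l ∧ j) ∧ c ∨ b ∧ l) ∧ b) ∨ b ∧ ((j ∧ j) ∧ j)
  Expand:  d(l) ∨ b ∧ c ∧ j ∧ l ∨ b ∧ b ∧ l ∨ b ∧ j ∧ j ∧ j
  Order the arguments:  b ∧ b ∧ l ∨ b ∧ c ∧ j ∧ l ∨ b ∧ j ∧ j ∧ j ∨ d(l)
Right:  (b ∧ b ∧ l ∨ l ∧ j ∧ b ∧ c) ∨ (d(l) ∨ b ∧ j ∧ j ∧ j)
  Un-nest:  b ∧ b ∧ l ∨ b ∧ c ∧ j ∧ l ∨ d(l) ∨ b ∧ j ∧ j ∧ j
  Sort arguments:  b ∧ b ∧ l ∨ b ∧ c ∧ j ∧ l ∨ b ∧ j ∧ j ∧ j ∨ d(l)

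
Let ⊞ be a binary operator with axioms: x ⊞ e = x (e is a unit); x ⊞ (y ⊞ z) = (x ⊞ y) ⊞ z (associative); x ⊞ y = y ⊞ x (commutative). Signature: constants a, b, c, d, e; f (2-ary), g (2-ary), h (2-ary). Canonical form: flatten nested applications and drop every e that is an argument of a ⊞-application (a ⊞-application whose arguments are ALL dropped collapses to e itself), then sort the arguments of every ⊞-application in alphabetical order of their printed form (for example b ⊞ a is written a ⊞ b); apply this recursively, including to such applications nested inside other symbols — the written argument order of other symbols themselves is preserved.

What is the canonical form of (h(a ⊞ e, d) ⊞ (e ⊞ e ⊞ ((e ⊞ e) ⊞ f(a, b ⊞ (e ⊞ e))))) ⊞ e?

Answer: f(a, b) ⊞ h(a, d)

Derivation:
Flatten:  h(a ⊞ e, d) ⊞ e ⊞ e ⊞ e ⊞ e ⊞ f(a, b ⊞ (e ⊞ e)) ⊞ e
Inside:  h(a ⊞ e, d)  →  h(a, d)
Canonicalize subterm:  f(a, b ⊞ (e ⊞ e))  →  f(a, b)
Unit:  drop e (×5)
Sort:  f(a, b) ⊞ h(a, d)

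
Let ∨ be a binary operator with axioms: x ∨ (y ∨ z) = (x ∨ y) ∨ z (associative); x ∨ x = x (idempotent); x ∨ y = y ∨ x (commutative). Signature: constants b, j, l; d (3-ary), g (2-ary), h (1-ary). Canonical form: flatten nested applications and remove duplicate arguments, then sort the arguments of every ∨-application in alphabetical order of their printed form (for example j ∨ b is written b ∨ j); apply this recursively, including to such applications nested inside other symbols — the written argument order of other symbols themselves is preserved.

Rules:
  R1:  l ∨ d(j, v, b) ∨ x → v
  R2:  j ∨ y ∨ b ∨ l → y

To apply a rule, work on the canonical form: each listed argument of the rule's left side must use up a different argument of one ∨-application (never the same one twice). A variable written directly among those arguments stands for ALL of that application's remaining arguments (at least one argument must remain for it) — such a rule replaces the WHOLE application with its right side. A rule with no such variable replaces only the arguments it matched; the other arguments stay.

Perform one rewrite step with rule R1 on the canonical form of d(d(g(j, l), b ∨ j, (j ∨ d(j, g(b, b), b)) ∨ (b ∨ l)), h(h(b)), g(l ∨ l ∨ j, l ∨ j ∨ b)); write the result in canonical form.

Canonical form:  d(d(g(j, l), b ∨ j, b ∨ d(j, g(b, b), b) ∨ j ∨ l), h(h(b)), g(j ∨ l, b ∨ j ∨ l))
Match R1:  consume d(j, g(b, b), b), l;  v := g(b, b), x := b ∨ j
The variable takes the whole remainder — replace the entire application.
New term:  d(d(g(j, l), b ∨ j, g(b, b)), h(h(b)), g(j ∨ l, b ∨ j ∨ l))

Answer: d(d(g(j, l), b ∨ j, g(b, b)), h(h(b)), g(j ∨ l, b ∨ j ∨ l))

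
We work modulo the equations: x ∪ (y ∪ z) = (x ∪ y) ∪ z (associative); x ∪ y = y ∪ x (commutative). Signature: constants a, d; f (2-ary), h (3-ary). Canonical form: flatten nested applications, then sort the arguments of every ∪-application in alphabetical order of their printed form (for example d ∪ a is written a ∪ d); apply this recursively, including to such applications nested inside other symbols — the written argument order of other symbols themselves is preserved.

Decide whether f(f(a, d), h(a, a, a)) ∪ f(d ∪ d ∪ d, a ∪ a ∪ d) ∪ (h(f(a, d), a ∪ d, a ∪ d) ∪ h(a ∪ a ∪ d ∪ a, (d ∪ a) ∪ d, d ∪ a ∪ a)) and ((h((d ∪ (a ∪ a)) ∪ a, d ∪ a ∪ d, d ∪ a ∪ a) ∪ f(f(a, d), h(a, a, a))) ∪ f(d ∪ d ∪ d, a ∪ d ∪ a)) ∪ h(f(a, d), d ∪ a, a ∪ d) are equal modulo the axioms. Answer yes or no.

Answer: yes — both canonical forms are f(d ∪ d ∪ d, a ∪ a ∪ d) ∪ f(f(a, d), h(a, a, a)) ∪ h(a ∪ a ∪ a ∪ d, a ∪ d ∪ d, a ∪ a ∪ d) ∪ h(f(a, d), a ∪ d, a ∪ d)

Derivation:
Left:  f(f(a, d), h(a, a, a)) ∪ f(d ∪ d ∪ d, a ∪ a ∪ d) ∪ (h(f(a, d), a ∪ d, a ∪ d) ∪ h(a ∪ a ∪ d ∪ a, (d ∪ a) ∪ d, d ∪ a ∪ a))
  Un-nest:  f(f(a, d), h(a, a, a)) ∪ f(d ∪ d ∪ d, a ∪ a ∪ d) ∪ h(f(a, d), a ∪ d, a ∪ d) ∪ h(a ∪ a ∪ d ∪ a, (d ∪ a) ∪ d, d ∪ a ∪ a)
  Inside:  h(a ∪ a ∪ d ∪ a, (d ∪ a) ∪ d, d ∪ a ∪ a)  →  h(a ∪ a ∪ a ∪ d, a ∪ d ∪ d, a ∪ a ∪ d)
  Order the arguments:  f(d ∪ d ∪ d, a ∪ a ∪ d) ∪ f(f(a, d), h(a, a, a)) ∪ h(a ∪ a ∪ a ∪ d, a ∪ d ∪ d, a ∪ a ∪ d) ∪ h(f(a, d), a ∪ d, a ∪ d)
Right:  ((h((d ∪ (a ∪ a)) ∪ a, d ∪ a ∪ d, d ∪ a ∪ a) ∪ f(f(a, d), h(a, a, a))) ∪ f(d ∪ d ∪ d, a ∪ d ∪ a)) ∪ h(f(a, d), d ∪ a, a ∪ d)
  Merge nested applications:  h((d ∪ (a ∪ a)) ∪ a, d ∪ a ∪ d, d ∪ a ∪ a) ∪ f(f(a, d), h(a, a, a)) ∪ f(d ∪ d ∪ d, a ∪ d ∪ a) ∪ h(f(a, d), d ∪ a, a ∪ d)
  Inside:  h((d ∪ (a ∪ a)) ∪ a, d ∪ a ∪ d, d ∪ a ∪ a)  →  h(a ∪ a ∪ a ∪ d, a ∪ d ∪ d, a ∪ a ∪ d)
  Canonicalize subterm:  f(d ∪ d ∪ d, a ∪ d ∪ a)  →  f(d ∪ d ∪ d, a ∪ a ∪ d)
  Simplify inside:  h(f(a, d), d ∪ a, a ∪ d)  →  h(f(a, d), a ∪ d, a ∪ d)
  Sort:  f(d ∪ d ∪ d, a ∪ a ∪ d) ∪ f(f(a, d), h(a, a, a)) ∪ h(a ∪ a ∪ a ∪ d, a ∪ d ∪ d, a ∪ a ∪ d) ∪ h(f(a, d), a ∪ d, a ∪ d)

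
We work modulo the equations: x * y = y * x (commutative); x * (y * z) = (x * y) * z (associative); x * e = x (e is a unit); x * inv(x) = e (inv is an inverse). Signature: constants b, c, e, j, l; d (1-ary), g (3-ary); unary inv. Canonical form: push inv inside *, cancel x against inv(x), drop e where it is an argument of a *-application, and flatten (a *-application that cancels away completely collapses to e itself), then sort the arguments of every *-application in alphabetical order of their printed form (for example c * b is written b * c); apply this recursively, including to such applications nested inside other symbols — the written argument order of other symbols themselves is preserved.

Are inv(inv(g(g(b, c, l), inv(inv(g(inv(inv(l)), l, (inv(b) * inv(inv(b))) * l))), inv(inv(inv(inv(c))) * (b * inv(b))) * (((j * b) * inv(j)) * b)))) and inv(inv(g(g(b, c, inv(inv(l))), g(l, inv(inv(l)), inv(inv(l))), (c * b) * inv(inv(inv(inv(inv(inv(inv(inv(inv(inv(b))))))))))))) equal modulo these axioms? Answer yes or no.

Answer: yes — both canonical forms are g(g(b, c, l), g(l, l, l), b * b * c)

Derivation:
Left:  inv(inv(g(g(b, c, l), inv(inv(g(inv(inv(l)), l, (inv(b) * inv(inv(b))) * l))), inv(inv(inv(inv(c))) * (b * inv(b))) * (((j * b) * inv(j)) * b))))
  Push inv inside:  distribute inv over * and collapse double inv
  Collect:  g(g(b, c, l), g(l, l, l), b * b * c)
Right:  inv(inv(g(g(b, c, inv(inv(l))), g(l, inv(inv(l)), inv(inv(l))), (c * b) * inv(inv(inv(inv(inv(inv(inv(inv(inv(inv(b)))))))))))))
  Push inv inside:  distribute inv over * and collapse double inv
  Collect terms:  g(g(b, c, l), g(l, l, l), b * b * c)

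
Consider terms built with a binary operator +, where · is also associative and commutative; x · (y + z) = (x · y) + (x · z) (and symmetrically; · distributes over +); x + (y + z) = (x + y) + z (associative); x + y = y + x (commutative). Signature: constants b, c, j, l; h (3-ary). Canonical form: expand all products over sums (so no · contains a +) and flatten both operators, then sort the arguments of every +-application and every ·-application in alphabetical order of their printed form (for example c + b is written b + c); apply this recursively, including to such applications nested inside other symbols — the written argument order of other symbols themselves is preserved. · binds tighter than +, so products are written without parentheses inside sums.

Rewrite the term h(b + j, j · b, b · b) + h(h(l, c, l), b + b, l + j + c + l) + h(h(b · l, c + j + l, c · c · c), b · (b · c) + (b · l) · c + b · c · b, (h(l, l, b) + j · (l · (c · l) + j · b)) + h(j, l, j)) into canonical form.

Expand products over sums:  h(b + j, b · j, b · b) + h(h(l, c, l), b + b, c + j + l + l) + h(h(b · l, c + j + l, c · c · c), b · b · c + b · b · c + b · c · l, b · j · j + c · j · l · l + h(j, l, j) + h(l, l, b))
Sort:  h(b + j, b · j, b · b) + h(h(b · l, c + j + l, c · c · c), b · b · c + b · b · c + b · c · l, b · j · j + c · j · l · l + h(j, l, j) + h(l, l, b)) + h(h(l, c, l), b + b, c + j + l + l)

Answer: h(b + j, b · j, b · b) + h(h(b · l, c + j + l, c · c · c), b · b · c + b · b · c + b · c · l, b · j · j + c · j · l · l + h(j, l, j) + h(l, l, b)) + h(h(l, c, l), b + b, c + j + l + l)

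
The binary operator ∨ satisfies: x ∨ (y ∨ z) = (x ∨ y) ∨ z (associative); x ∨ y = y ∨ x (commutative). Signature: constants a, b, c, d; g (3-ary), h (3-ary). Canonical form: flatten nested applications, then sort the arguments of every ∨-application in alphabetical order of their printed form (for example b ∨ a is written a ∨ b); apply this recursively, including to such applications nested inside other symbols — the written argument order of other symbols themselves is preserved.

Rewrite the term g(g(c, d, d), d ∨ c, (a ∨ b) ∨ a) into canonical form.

Work inside:  (a ∨ b) ∨ a
Merge nested applications:  a ∨ b ∨ a
Order the arguments:  a ∨ a ∨ b
Reassemble:  g(g(c, d, d), c ∨ d, a ∨ a ∨ b)

Answer: g(g(c, d, d), c ∨ d, a ∨ a ∨ b)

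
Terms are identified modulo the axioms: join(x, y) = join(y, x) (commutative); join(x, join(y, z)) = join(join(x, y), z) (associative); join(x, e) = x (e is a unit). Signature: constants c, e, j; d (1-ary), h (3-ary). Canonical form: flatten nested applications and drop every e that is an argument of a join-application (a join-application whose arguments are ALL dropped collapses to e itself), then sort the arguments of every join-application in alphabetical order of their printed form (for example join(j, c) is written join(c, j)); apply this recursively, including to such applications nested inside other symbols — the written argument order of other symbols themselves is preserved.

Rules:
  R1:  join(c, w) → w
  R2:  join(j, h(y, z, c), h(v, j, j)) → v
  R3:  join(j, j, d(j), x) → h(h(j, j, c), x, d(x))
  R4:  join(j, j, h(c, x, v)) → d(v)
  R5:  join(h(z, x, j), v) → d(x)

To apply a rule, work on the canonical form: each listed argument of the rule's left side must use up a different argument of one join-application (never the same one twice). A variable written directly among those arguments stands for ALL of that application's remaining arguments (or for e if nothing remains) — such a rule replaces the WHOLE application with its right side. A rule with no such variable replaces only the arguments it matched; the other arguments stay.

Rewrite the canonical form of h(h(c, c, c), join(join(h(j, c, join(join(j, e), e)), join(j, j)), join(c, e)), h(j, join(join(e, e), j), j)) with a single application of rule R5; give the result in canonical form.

Canonical form:  h(h(c, c, c), join(c, h(j, c, j), j, j), h(j, j, j))
Match R5:  consume h(j, c, j);  v := join(c, j, j), x := c, z := j
The extension variable absorbs all remaining arguments, so the whole application is rewritten.
Giving:  h(h(c, c, c), d(c), h(j, j, j))

Answer: h(h(c, c, c), d(c), h(j, j, j))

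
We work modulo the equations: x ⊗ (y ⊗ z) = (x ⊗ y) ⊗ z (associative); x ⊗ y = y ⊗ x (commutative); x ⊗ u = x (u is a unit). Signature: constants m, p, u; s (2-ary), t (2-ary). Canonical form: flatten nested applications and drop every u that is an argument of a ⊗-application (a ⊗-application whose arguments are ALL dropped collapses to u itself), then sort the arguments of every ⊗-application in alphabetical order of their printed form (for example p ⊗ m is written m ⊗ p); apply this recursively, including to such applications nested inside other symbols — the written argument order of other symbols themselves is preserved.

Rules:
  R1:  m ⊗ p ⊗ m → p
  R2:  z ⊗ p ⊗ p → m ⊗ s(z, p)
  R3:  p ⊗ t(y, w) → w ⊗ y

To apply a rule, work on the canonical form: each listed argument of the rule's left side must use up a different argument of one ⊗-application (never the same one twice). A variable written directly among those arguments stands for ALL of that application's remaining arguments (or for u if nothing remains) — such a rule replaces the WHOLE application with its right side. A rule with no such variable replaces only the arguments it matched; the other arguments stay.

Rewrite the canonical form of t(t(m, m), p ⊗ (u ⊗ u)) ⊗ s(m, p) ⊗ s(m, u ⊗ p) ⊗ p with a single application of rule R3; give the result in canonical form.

Answer: p ⊗ s(m, p) ⊗ s(m, p) ⊗ t(m, m)

Derivation:
Canonical form:  p ⊗ s(m, p) ⊗ s(m, p) ⊗ t(t(m, m), p)
Apply R3:  consuming p, t(t(m, m), p);  w := p, y := t(m, m)
New term:  p ⊗ s(m, p) ⊗ s(m, p) ⊗ t(m, m)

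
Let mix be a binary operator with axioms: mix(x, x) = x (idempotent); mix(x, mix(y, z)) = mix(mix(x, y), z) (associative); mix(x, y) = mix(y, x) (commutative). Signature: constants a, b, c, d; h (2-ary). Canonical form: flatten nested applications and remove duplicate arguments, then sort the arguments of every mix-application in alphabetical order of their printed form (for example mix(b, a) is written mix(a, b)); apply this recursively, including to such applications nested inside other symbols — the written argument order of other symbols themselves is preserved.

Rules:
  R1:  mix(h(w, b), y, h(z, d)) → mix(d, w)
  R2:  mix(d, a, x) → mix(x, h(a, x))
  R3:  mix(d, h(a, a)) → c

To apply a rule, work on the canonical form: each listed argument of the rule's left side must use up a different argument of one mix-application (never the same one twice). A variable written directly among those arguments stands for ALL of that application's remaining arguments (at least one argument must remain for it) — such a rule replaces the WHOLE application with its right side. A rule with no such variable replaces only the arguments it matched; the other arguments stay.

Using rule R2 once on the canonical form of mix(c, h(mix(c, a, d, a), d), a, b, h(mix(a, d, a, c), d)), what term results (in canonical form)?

Answer: mix(a, b, c, h(mix(c, h(a, c)), d))

Derivation:
Canonical form:  mix(a, b, c, h(mix(a, c, d), d))
R2 matches:  uses a, d;  x := c
The extension variable absorbs all remaining arguments, so the whole application is rewritten.
New term:  mix(a, b, c, h(mix(c, h(a, c)), d))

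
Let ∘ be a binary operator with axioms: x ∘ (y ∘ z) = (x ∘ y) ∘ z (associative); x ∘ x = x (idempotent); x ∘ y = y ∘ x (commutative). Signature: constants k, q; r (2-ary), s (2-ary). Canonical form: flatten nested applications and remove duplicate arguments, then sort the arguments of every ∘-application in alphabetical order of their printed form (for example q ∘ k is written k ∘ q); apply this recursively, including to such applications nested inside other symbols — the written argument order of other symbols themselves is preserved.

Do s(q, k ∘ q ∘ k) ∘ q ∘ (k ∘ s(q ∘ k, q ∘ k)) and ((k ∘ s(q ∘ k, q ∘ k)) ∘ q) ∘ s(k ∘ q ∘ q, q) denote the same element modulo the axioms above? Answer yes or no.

Left:  s(q, k ∘ q ∘ k) ∘ q ∘ (k ∘ s(q ∘ k, q ∘ k))
  Merge nested applications:  s(q, k ∘ q ∘ k) ∘ q ∘ k ∘ s(q ∘ k, q ∘ k)
  Simplify inside:  s(q, k ∘ q ∘ k)  →  s(q, k ∘ q)
  Inside:  s(q ∘ k, q ∘ k)  →  s(k ∘ q, k ∘ q)
  Sort arguments:  k ∘ q ∘ s(k ∘ q, k ∘ q) ∘ s(q, k ∘ q)
Right:  ((k ∘ s(q ∘ k, q ∘ k)) ∘ q) ∘ s(k ∘ q ∘ q, q)
  Un-nest:  k ∘ s(q ∘ k, q ∘ k) ∘ q ∘ s(k ∘ q ∘ q, q)
  Simplify inside:  s(q ∘ k, q ∘ k)  →  s(k ∘ q, k ∘ q)
  Inside:  s(k ∘ q ∘ q, q)  →  s(k ∘ q, q)
  Sort:  k ∘ q ∘ s(k ∘ q, k ∘ q) ∘ s(k ∘ q, q)

Answer: no — k ∘ q ∘ s(k ∘ q, k ∘ q) ∘ s(q, k ∘ q) vs k ∘ q ∘ s(k ∘ q, k ∘ q) ∘ s(k ∘ q, q)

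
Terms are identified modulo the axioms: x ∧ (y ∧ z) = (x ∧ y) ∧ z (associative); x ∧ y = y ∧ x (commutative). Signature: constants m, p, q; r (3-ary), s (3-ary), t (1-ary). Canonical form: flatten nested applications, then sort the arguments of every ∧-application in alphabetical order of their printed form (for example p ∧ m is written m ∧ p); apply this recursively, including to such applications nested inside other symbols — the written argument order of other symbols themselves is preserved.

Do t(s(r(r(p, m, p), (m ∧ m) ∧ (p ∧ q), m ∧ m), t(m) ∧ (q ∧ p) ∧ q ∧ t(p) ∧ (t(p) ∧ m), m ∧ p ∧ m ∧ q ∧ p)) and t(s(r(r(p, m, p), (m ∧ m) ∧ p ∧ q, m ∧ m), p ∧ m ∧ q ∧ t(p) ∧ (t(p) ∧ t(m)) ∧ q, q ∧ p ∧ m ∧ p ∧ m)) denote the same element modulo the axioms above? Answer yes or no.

Answer: yes — both canonical forms are t(s(r(r(p, m, p), m ∧ m ∧ p ∧ q, m ∧ m), m ∧ p ∧ q ∧ q ∧ t(m) ∧ t(p) ∧ t(p), m ∧ m ∧ p ∧ p ∧ q))

Derivation:
Left:  t(s(r(r(p, m, p), (m ∧ m) ∧ (p ∧ q), m ∧ m), t(m) ∧ (q ∧ p) ∧ q ∧ t(p) ∧ (t(p) ∧ m), m ∧ p ∧ m ∧ q ∧ p))
  Work inside:  t(m) ∧ (q ∧ p) ∧ q ∧ t(p) ∧ (t(p) ∧ m)
  Merge nested applications:  t(m) ∧ q ∧ p ∧ q ∧ t(p) ∧ t(p) ∧ m
  Order the arguments:  m ∧ p ∧ q ∧ q ∧ t(m) ∧ t(p) ∧ t(p)
  Reassemble:  t(s(r(r(p, m, p), m ∧ m ∧ p ∧ q, m ∧ m), m ∧ p ∧ q ∧ q ∧ t(m) ∧ t(p) ∧ t(p), m ∧ m ∧ p ∧ p ∧ q))
Right:  t(s(r(r(p, m, p), (m ∧ m) ∧ p ∧ q, m ∧ m), p ∧ m ∧ q ∧ t(p) ∧ (t(p) ∧ t(m)) ∧ q, q ∧ p ∧ m ∧ p ∧ m))
  Descend into:  p ∧ m ∧ q ∧ t(p) ∧ (t(p) ∧ t(m)) ∧ q
  Flatten:  p ∧ m ∧ q ∧ t(p) ∧ t(p) ∧ t(m) ∧ q
  Order the arguments:  m ∧ p ∧ q ∧ q ∧ t(m) ∧ t(p) ∧ t(p)
  Reassemble:  t(s(r(r(p, m, p), m ∧ m ∧ p ∧ q, m ∧ m), m ∧ p ∧ q ∧ q ∧ t(m) ∧ t(p) ∧ t(p), m ∧ m ∧ p ∧ p ∧ q))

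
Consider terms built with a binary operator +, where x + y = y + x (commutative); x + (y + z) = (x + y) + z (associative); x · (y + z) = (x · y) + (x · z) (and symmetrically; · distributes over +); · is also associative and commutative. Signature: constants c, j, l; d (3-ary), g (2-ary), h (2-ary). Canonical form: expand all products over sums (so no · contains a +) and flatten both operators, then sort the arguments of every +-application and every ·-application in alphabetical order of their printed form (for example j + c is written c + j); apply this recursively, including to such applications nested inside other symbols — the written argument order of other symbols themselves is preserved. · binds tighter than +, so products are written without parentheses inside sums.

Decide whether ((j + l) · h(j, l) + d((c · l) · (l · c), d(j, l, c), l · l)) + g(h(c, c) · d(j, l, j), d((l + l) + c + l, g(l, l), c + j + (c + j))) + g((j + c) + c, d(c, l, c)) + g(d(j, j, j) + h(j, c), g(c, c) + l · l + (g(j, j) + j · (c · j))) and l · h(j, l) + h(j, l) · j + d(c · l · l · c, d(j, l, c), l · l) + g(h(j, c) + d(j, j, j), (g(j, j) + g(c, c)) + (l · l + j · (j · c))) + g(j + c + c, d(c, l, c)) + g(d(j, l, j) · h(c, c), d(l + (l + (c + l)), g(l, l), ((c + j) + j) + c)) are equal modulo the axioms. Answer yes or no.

Left:  ((j + l) · h(j, l) + d((c · l) · (l · c), d(j, l, c), l · l)) + g(h(c, c) · d(j, l, j), d((l + l) + c + l, g(l, l), c + j + (c + j))) + g((j + c) + c, d(c, l, c)) + g(d(j, j, j) + h(j, c), g(c, c) + l · l + (g(j, j) + j · (c · j)))
  Expand:  h(j, l) · j + h(j, l) · l + d(c · c · l · l, d(j, l, c), l · l) + g(d(j, l, j) · h(c, c), d(c + l + l + l, g(l, l), c + c + j + j)) + g(c + c + j, d(c, l, c)) + g(d(j, j, j) + h(j, c), c · j · j + g(c, c) + g(j, j) + l · l)
  Sort:  d(c · c · l · l, d(j, l, c), l · l) + g(c + c + j, d(c, l, c)) + g(d(j, j, j) + h(j, c), c · j · j + g(c, c) + g(j, j) + l · l) + g(d(j, l, j) · h(c, c), d(c + l + l + l, g(l, l), c + c + j + j)) + h(j, l) · j + h(j, l) · l
Right:  l · h(j, l) + h(j, l) · j + d(c · l · l · c, d(j, l, c), l · l) + g(h(j, c) + d(j, j, j), (g(j, j) + g(c, c)) + (l · l + j · (j · c))) + g(j + c + c, d(c, l, c)) + g(d(j, l, j) · h(c, c), d(l + (l + (c + l)), g(l, l), ((c + j) + j) + c))
  Merge nested applications:  h(j, l) · l + h(j, l) · j + d(c · c · l · l, d(j, l, c), l · l) + g(d(j, j, j) + h(j, c), c · j · j + g(c, c) + g(j, j) + l · l) + g(c + c + j, d(c, l, c)) + g(d(j, l, j) · h(c, c), d(c + l + l + l, g(l, l), c + c + j + j))
  Order the arguments:  d(c · c · l · l, d(j, l, c), l · l) + g(c + c + j, d(c, l, c)) + g(d(j, j, j) + h(j, c), c · j · j + g(c, c) + g(j, j) + l · l) + g(d(j, l, j) · h(c, c), d(c + l + l + l, g(l, l), c + c + j + j)) + h(j, l) · j + h(j, l) · l

Answer: yes — both canonical forms are d(c · c · l · l, d(j, l, c), l · l) + g(c + c + j, d(c, l, c)) + g(d(j, j, j) + h(j, c), c · j · j + g(c, c) + g(j, j) + l · l) + g(d(j, l, j) · h(c, c), d(c + l + l + l, g(l, l), c + c + j + j)) + h(j, l) · j + h(j, l) · l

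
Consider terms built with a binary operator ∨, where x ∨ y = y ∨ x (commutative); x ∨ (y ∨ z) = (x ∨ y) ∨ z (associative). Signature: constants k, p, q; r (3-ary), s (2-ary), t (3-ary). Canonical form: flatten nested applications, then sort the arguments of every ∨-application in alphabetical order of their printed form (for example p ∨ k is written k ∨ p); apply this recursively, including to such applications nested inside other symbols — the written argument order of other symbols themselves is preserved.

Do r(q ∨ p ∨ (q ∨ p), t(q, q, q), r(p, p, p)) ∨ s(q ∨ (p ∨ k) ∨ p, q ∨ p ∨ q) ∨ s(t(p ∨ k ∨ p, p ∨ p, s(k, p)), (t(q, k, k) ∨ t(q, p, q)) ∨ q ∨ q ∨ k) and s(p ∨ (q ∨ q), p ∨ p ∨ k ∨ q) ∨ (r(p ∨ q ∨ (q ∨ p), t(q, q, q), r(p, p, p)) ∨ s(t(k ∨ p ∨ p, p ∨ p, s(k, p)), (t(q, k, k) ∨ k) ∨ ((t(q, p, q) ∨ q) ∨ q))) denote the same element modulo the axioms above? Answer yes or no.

Answer: no — r(p ∨ p ∨ q ∨ q, t(q, q, q), r(p, p, p)) ∨ s(k ∨ p ∨ p ∨ q, p ∨ q ∨ q) ∨ s(t(k ∨ p ∨ p, p ∨ p, s(k, p)), k ∨ q ∨ q ∨ t(q, k, k) ∨ t(q, p, q)) vs r(p ∨ p ∨ q ∨ q, t(q, q, q), r(p, p, p)) ∨ s(p ∨ q ∨ q, k ∨ p ∨ p ∨ q) ∨ s(t(k ∨ p ∨ p, p ∨ p, s(k, p)), k ∨ q ∨ q ∨ t(q, k, k) ∨ t(q, p, q))

Derivation:
Left:  r(q ∨ p ∨ (q ∨ p), t(q, q, q), r(p, p, p)) ∨ s(q ∨ (p ∨ k) ∨ p, q ∨ p ∨ q) ∨ s(t(p ∨ k ∨ p, p ∨ p, s(k, p)), (t(q, k, k) ∨ t(q, p, q)) ∨ q ∨ q ∨ k)
  Canonicalize subterm:  r(q ∨ p ∨ (q ∨ p), t(q, q, q), r(p, p, p))  →  r(p ∨ p ∨ q ∨ q, t(q, q, q), r(p, p, p))
  Canonicalize subterm:  s(q ∨ (p ∨ k) ∨ p, q ∨ p ∨ q)  →  s(k ∨ p ∨ p ∨ q, p ∨ q ∨ q)
  Inside:  s(t(p ∨ k ∨ p, p ∨ p, s(k, p)), (t(q, k, k) ∨ t(q, p, q)) ∨ q ∨ q ∨ k)  →  s(t(k ∨ p ∨ p, p ∨ p, s(k, p)), k ∨ q ∨ q ∨ t(q, k, k) ∨ t(q, p, q))
  Sort arguments:  r(p ∨ p ∨ q ∨ q, t(q, q, q), r(p, p, p)) ∨ s(k ∨ p ∨ p ∨ q, p ∨ q ∨ q) ∨ s(t(k ∨ p ∨ p, p ∨ p, s(k, p)), k ∨ q ∨ q ∨ t(q, k, k) ∨ t(q, p, q))
Right:  s(p ∨ (q ∨ q), p ∨ p ∨ k ∨ q) ∨ (r(p ∨ q ∨ (q ∨ p), t(q, q, q), r(p, p, p)) ∨ s(t(k ∨ p ∨ p, p ∨ p, s(k, p)), (t(q, k, k) ∨ k) ∨ ((t(q, p, q) ∨ q) ∨ q)))
  Flatten:  s(p ∨ (q ∨ q), p ∨ p ∨ k ∨ q) ∨ r(p ∨ q ∨ (q ∨ p), t(q, q, q), r(p, p, p)) ∨ s(t(k ∨ p ∨ p, p ∨ p, s(k, p)), (t(q, k, k) ∨ k) ∨ ((t(q, p, q) ∨ q) ∨ q))
  Simplify inside:  s(p ∨ (q ∨ q), p ∨ p ∨ k ∨ q)  →  s(p ∨ q ∨ q, k ∨ p ∨ p ∨ q)
  Canonicalize subterm:  r(p ∨ q ∨ (q ∨ p), t(q, q, q), r(p, p, p))  →  r(p ∨ p ∨ q ∨ q, t(q, q, q), r(p, p, p))
  Canonicalize subterm:  s(t(k ∨ p ∨ p, p ∨ p, s(k, p)), (t(q, k, k) ∨ k) ∨ ((t(q, p, q) ∨ q) ∨ q))  →  s(t(k ∨ p ∨ p, p ∨ p, s(k, p)), k ∨ q ∨ q ∨ t(q, k, k) ∨ t(q, p, q))
  Sort:  r(p ∨ p ∨ q ∨ q, t(q, q, q), r(p, p, p)) ∨ s(p ∨ q ∨ q, k ∨ p ∨ p ∨ q) ∨ s(t(k ∨ p ∨ p, p ∨ p, s(k, p)), k ∨ q ∨ q ∨ t(q, k, k) ∨ t(q, p, q))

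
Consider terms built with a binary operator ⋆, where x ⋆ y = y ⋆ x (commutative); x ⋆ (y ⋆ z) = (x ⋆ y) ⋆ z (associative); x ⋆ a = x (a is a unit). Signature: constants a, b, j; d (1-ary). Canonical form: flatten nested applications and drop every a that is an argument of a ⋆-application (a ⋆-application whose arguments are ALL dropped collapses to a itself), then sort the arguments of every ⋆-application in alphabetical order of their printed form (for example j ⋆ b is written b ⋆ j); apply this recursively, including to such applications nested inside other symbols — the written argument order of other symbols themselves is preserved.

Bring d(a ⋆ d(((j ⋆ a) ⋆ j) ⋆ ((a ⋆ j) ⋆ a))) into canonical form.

Answer: d(d(j ⋆ j ⋆ j))

Derivation:
Descend into:  a ⋆ d(((j ⋆ a) ⋆ j) ⋆ ((a ⋆ j) ⋆ a))
Simplify inside:  d(((j ⋆ a) ⋆ j) ⋆ ((a ⋆ j) ⋆ a))  →  d(j ⋆ j ⋆ j)
Drop the unit:  drop a
Order the arguments:  d(j ⋆ j ⋆ j)
Put back:  d(d(j ⋆ j ⋆ j))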